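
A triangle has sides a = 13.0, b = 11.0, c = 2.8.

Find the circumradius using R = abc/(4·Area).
First find the area with Heron's formula.
s = (13.0 + 11.0 + 2.8)/2 = 13.4
Area = √(s(s−a)(s−b)(s−c)) = √(13.4·0.4·2.4·10.6) ≈ √136.358 ≈ 11.6773
abc = 13.0·11.0·2.8 = 400.4
R = abc/(4·Area) ≈ 400.4/(4·11.6773) = 400.4/46.709 ≈ 8.57222

R = 8.572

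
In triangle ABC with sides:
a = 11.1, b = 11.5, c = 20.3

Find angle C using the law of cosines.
c² = a² + b² − 2ab·cos(C)  ⇒  cos(C) = (a² + b² − c²)/(2ab)
cos(C) = (11.1² + 11.5² − 20.3²)/(2·11.1·11.5) = (123.21 + 132.25 − 412.09)/255.3 = -156.63/255.3 ≈ -0.613514
C = arccos(-0.613514) ≈ 127.844°

C = 127.8°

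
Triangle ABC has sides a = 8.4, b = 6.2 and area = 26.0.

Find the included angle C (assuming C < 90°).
Area = ½·a·b·sin(C)  ⇒  sin(C) = 2·Area/(a·b) = 2·26.0/(8.4·6.2) = 52/52.08 ≈ 0.998464
C = arcsin(0.998464) ≈ 86.8238° (taking the acute solution since C < 90°)

C = 86.82°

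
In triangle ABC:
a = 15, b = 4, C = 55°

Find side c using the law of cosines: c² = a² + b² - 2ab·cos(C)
c² = 15² + 4² − 2·15·4·cos(55°)
cos(55°) ≈ 0.573576
c² ≈ 225 + 16 − 120·(0.573576) ≈ 241 − 68.8292 ≈ 172.171
c ≈ √172.171 ≈ 13.1214

c = 13.12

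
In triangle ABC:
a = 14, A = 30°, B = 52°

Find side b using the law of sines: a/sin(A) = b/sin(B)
a/sin(A) = b/sin(B)  ⇒  b = a·sin(B)/sin(A) = 14·sin(52°)/sin(30°)
sin(52°) ≈ 0.788011, sin(30°) ≈ 0.5
b ≈ 14·0.788011/0.5 ≈ 11.0322/0.5 ≈ 22.0643

b = 22.06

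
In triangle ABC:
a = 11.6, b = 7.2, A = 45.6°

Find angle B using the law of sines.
a/sin(A) = b/sin(B)  ⇒  sin(B) = b·sin(A)/a = 7.2·sin(45.6°)/11.6
sin(45.6°) ≈ 0.714473
sin(B) ≈ 7.2·0.714473/11.6 ≈ 5.1442/11.6 ≈ 0.443466
B = arcsin(0.443466) ≈ 26.3252°
(Since b ≤ a we need B ≤ A, so the obtuse alternative 180° − 26.3252° ≈ 153.675° is rejected.)

B = 26.33°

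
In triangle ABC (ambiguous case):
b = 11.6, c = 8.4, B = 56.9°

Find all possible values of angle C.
b/sin(B) = c/sin(C)  ⇒  sin(C) = c·sin(B)/b = 8.4·sin(56.9°)/11.6
sin(56.9°) ≈ 0.837719
sin(C) ≈ 8.4·0.837719/11.6 ≈ 7.03684/11.6 ≈ 0.606624
Candidate 1: C₁ = arcsin(0.606624) ≈ 37.3458°  →  A = 180° − 56.9° − 37.3458° ≈ 85.7542° > 0, valid
Candidate 2: C₂ = 180° − C₁ ≈ 142.654°  →  A = 180° − 56.9° − 142.654° ≈ -19.5542° ≤ 0, not a valid triangle

C = 37.35° (one solution)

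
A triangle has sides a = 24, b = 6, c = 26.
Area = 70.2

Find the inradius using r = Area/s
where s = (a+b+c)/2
s = (24 + 6 + 26)/2 = 56/2 = 28
r = Area/s = 70.2/28 ≈ 2.50714

r = 2.507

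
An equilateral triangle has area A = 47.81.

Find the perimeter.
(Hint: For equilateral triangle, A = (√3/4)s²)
A = (√3/4)s²  ⇒  s² = 4A/√3 = 4·47.81/√3 = 191.24/1.73205 ≈ 110.412
s ≈ √110.412 ≈ 10.5077
Perimeter = 3s ≈ 3·10.5077 ≈ 31.5232

Perimeter = 31.52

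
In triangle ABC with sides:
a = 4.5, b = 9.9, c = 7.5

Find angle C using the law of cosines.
c² = a² + b² − 2ab·cos(C)  ⇒  cos(C) = (a² + b² − c²)/(2ab)
cos(C) = (4.5² + 9.9² − 7.5²)/(2·4.5·9.9) = (20.25 + 98.01 − 56.25)/89.1 = 62.01/89.1 ≈ 0.69596
C = arccos(0.69596) ≈ 45.8963°

C = 45.9°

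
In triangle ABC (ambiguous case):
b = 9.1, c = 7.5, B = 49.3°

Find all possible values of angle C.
b/sin(B) = c/sin(C)  ⇒  sin(C) = c·sin(B)/b = 7.5·sin(49.3°)/9.1
sin(49.3°) ≈ 0.758134
sin(C) ≈ 7.5·0.758134/9.1 ≈ 5.68601/9.1 ≈ 0.624836
Candidate 1: C₁ = arcsin(0.624836) ≈ 38.6702°  →  A = 180° − 49.3° − 38.6702° ≈ 92.0298° > 0, valid
Candidate 2: C₂ = 180° − C₁ ≈ 141.33°  →  A = 180° − 49.3° − 141.33° ≈ -10.6298° ≤ 0, not a valid triangle

C = 38.67° (one solution)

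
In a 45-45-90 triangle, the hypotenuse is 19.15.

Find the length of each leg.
In a 45-45-90 triangle hypotenuse = leg·√2, so leg = hypotenuse/√2.
Leg = 19.15/√2 ≈ 19.15/1.41421 ≈ 13.5411

Each leg = 13.54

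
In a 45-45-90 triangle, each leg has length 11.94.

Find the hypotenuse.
In a 45-45-90 triangle the sides are in ratio 1 : 1 : √2, so hypotenuse = leg·√2.
Hypotenuse = 11.94·√2 ≈ 11.94·1.41421 ≈ 16.8857

Hypotenuse = 11.94√2 = 16.89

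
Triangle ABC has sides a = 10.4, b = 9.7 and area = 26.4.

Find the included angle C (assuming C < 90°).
Area = ½·a·b·sin(C)  ⇒  sin(C) = 2·Area/(a·b) = 2·26.4/(10.4·9.7) = 52.8/100.88 ≈ 0.523394
C = arcsin(0.523394) ≈ 31.5602° (taking the acute solution since C < 90°)

C = 31.56°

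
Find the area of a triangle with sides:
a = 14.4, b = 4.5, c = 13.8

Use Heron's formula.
s = (14.4 + 4.5 + 13.8)/2 = 32.7/2 = 16.35
s − a = 1.95, s − b = 11.85, s − c = 2.55
s(s−a)(s−b)(s−c) = 16.35·1.95·11.85·2.55 ≈ 963.409
Area = √963.409 ≈ 31.0388

Area = 31.04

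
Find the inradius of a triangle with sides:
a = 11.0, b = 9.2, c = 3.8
r = Area/s where s is the semi-perimeter.
s = (11.0 + 9.2 + 3.8)/2 = 24/2 = 12
Area = √(s(s−a)(s−b)(s−c)) = √(12·1·2.8·8.2) ≈ √275.52 ≈ 16.5988
r ≈ 16.5988/12 ≈ 1.38323

r = 1.383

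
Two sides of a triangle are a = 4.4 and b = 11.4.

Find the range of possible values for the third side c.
Triangle inequality: |a − b| < c < a + b
|a − b| = |4.4 − 11.4| = 7
a + b = 4.4 + 11.4 = 15.8

7 < c < 15.8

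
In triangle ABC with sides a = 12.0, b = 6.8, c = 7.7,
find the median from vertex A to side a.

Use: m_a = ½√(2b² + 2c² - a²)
m_a = ½√(2·6.8² + 2·7.7² − 12.0²) = ½√(2·46.24 + 2·59.29 − 144) = ½√(92.48 + 118.58 − 144) = ½√67.06
√67.06 ≈ 8.18902, so m_a ≈ 4.09451

m_a = 4.095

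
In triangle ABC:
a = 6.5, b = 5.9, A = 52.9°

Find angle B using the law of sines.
a/sin(A) = b/sin(B)  ⇒  sin(B) = b·sin(A)/a = 5.9·sin(52.9°)/6.5
sin(52.9°) ≈ 0.797584
sin(B) ≈ 5.9·0.797584/6.5 ≈ 4.70575/6.5 ≈ 0.723961
B = arcsin(0.723961) ≈ 46.3825°
(Since b ≤ a we need B ≤ A, so the obtuse alternative 180° − 46.3825° ≈ 133.618° is rejected.)

B = 46.38°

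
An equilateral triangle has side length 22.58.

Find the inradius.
r = Area/s with s the semi-perimeter.
Area = (√3/4)·22.58² = (√3/4)·509.8564 ≈ 0.433013·509.8564 ≈ 220.774
s = 3·22.58/2 = 33.87
r ≈ 220.774/33.87 ≈ 6.51828
(Equivalently r = side/(2√3) = 22.58/3.4641 ≈ 6.51828.)

r = 6.518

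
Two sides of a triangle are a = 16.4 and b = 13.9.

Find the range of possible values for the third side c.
Triangle inequality: |a − b| < c < a + b
|a − b| = |16.4 − 13.9| = 2.5
a + b = 16.4 + 13.9 = 30.3

2.5 < c < 30.3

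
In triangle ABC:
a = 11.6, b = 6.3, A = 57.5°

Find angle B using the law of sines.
a/sin(A) = b/sin(B)  ⇒  sin(B) = b·sin(A)/a = 6.3·sin(57.5°)/11.6
sin(57.5°) ≈ 0.843391
sin(B) ≈ 6.3·0.843391/11.6 ≈ 5.31337/11.6 ≈ 0.458049
B = arcsin(0.458049) ≈ 27.2613°
(Since b ≤ a we need B ≤ A, so the obtuse alternative 180° − 27.2613° ≈ 152.739° is rejected.)

B = 27.26°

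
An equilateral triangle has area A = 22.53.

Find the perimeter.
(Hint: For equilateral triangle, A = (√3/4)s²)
A = (√3/4)s²  ⇒  s² = 4A/√3 = 4·22.53/√3 = 90.12/1.73205 ≈ 52.0308
s ≈ √52.0308 ≈ 7.21324
Perimeter = 3s ≈ 3·7.21324 ≈ 21.6397

Perimeter = 21.64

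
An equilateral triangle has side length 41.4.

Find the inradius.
r = Area/s with s the semi-perimeter.
Area = (√3/4)·41.4² = (√3/4)·1713.96 ≈ 0.433013·1713.96 ≈ 742.166
s = 3·41.4/2 = 62.1
r ≈ 742.166/62.1 ≈ 11.9512
(Equivalently r = side/(2√3) = 41.4/3.4641 ≈ 11.9512.)

r = 11.95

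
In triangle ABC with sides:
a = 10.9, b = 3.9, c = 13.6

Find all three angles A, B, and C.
Law of cosines for each angle (a² = 118.81, b² = 15.21, c² = 184.96):
cos(A) = (b² + c² − a²)/(2bc) = (15.21 + 184.96 − 118.81)/(2·3.9·13.6) = 81.36/106.08 ≈ 0.766968  ⇒  A ≈ 39.9176°
cos(B) = (a² + c² − b²)/(2ac) = (118.81 + 184.96 − 15.21)/(2·10.9·13.6) = 288.56/296.48 ≈ 0.973287  ⇒  B ≈ 13.2732°
cos(C) = (a² + b² − c²)/(2ab) = (118.81 + 15.21 − 184.96)/(2·10.9·3.9) = -50.94/85.02 ≈ -0.599153  ⇒  C ≈ 126.809°
Check: A + B + C ≈ 180°

A = 39.92°, B = 13.27°, C = 126.8°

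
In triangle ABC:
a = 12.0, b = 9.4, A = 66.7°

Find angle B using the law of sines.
a/sin(A) = b/sin(B)  ⇒  sin(B) = b·sin(A)/a = 9.4·sin(66.7°)/12.0
sin(66.7°) ≈ 0.918446
sin(B) ≈ 9.4·0.918446/12.0 ≈ 8.6334/12.0 ≈ 0.71945
B = arcsin(0.71945) ≈ 46.0091°
(Since b ≤ a we need B ≤ A, so the obtuse alternative 180° − 46.0091° ≈ 133.991° is rejected.)

B = 46.01°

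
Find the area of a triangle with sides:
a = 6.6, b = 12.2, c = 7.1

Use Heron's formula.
s = (6.6 + 12.2 + 7.1)/2 = 25.9/2 = 12.95
s − a = 6.35, s − b = 0.75, s − c = 5.85
s(s−a)(s−b)(s−c) = 12.95·6.35·0.75·5.85 ≈ 360.795
Area = √360.795 ≈ 18.9946

Area = 18.99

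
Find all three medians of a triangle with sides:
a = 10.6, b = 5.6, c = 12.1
Median formula: m_a = ½√(2b² + 2c² − a²) (and cyclically). a² = 112.36, b² = 31.36, c² = 146.41.
m_a = ½√(2·31.36 + 2·146.41 − 112.36) = ½√243.18 ≈ ½·15.5942 ≈ 7.79711
m_b = ½√(2·112.36 + 2·146.41 − 31.36) = ½√486.18 ≈ ½·22.0495 ≈ 11.0247
m_c = ½√(2·112.36 + 2·31.36 − 146.41) = ½√141.03 ≈ ½·11.8756 ≈ 5.9378

m_a = 7.797, m_b = 11.02, m_c = 5.938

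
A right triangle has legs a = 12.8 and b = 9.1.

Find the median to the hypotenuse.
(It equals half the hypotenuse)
Hypotenuse c = √(a² + b²) = √(163.84 + 82.81) = √246.65 ≈ 15.7051
Median to hypotenuse = c/2 ≈ 15.7051/2 ≈ 7.85255

Median = 7.853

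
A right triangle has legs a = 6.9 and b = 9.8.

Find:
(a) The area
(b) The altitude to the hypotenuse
(a) The legs are perpendicular, so Area = ½·a·b = ½·6.9·9.8 = ½·67.62 = 33.81
(b) Hypotenuse c = √(a² + b²) = √(47.61 + 96.04) = √143.65 ≈ 11.9854
    Area = ½·c·h_c  ⇒  h_c = 2·Area/c = 67.62/11.9854 ≈ 5.64186

Area = 33.81, h_c = 5.642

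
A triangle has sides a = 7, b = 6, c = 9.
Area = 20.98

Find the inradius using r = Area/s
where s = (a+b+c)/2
s = (7 + 6 + 9)/2 = 22/2 = 11
r = Area/s = 20.98/11 ≈ 1.90727

r = 1.907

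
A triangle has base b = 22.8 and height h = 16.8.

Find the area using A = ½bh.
A = ½·b·h = ½·22.8·16.8 = ½·383.04 = 191.52

Area = 191.52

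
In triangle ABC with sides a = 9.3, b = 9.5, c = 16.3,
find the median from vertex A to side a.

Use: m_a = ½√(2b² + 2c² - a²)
m_a = ½√(2·9.5² + 2·16.3² − 9.3²) = ½√(2·90.25 + 2·265.69 − 86.49) = ½√(180.5 + 531.38 − 86.49) = ½√625.39
√625.39 ≈ 25.0078, so m_a ≈ 12.5039

m_a = 12.5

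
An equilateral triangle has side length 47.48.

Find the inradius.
r = Area/s with s the semi-perimeter.
Area = (√3/4)·47.48² = (√3/4)·2254.3504 ≈ 0.433013·2254.3504 ≈ 976.162
s = 3·47.48/2 = 71.22
r ≈ 976.162/71.22 ≈ 13.7063
(Equivalently r = side/(2√3) = 47.48/3.4641 ≈ 13.7063.)

r = 13.71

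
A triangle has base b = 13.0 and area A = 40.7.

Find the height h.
A = ½·b·h  ⇒  h = 2A/b = 2·40.7/13.0 = 81.4/13.0 ≈ 6.26154

h = 6.262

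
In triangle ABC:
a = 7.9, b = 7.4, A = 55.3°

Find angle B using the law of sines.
a/sin(A) = b/sin(B)  ⇒  sin(B) = b·sin(A)/a = 7.4·sin(55.3°)/7.9
sin(55.3°) ≈ 0.822144
sin(B) ≈ 7.4·0.822144/7.9 ≈ 6.08387/7.9 ≈ 0.77011
B = arcsin(0.77011) ≈ 50.3637°
(Since b ≤ a we need B ≤ A, so the obtuse alternative 180° − 50.3637° ≈ 129.636° is rejected.)

B = 50.36°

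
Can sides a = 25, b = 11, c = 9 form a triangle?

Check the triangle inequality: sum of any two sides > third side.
a + b vs c: 25 + 11 = 36 > 9  ✓
a + c vs b: 25 + 9 = 34 > 11  ✓
b + c vs a: 11 + 9 = 20 ≤ 25  ✗

No: 11 + 9 = 20 is not > 25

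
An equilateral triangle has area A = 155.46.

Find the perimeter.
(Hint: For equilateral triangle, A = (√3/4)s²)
A = (√3/4)s²  ⇒  s² = 4A/√3 = 4·155.46/√3 = 621.84/1.73205 ≈ 359.019
s ≈ √359.019 ≈ 18.9478
Perimeter = 3s ≈ 3·18.9478 ≈ 56.8434

Perimeter = 56.84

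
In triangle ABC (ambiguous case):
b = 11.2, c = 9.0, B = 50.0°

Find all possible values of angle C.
b/sin(B) = c/sin(C)  ⇒  sin(C) = c·sin(B)/b = 9.0·sin(50.0°)/11.2
sin(50.0°) ≈ 0.766044
sin(C) ≈ 9.0·0.766044/11.2 ≈ 6.8944/11.2 ≈ 0.615571
Candidate 1: C₁ = arcsin(0.615571) ≈ 37.9935°  →  A = 180° − 50.0° − 37.9935° ≈ 92.0065° > 0, valid
Candidate 2: C₂ = 180° − C₁ ≈ 142.007°  →  A = 180° − 50.0° − 142.007° ≈ -12.0065° ≤ 0, not a valid triangle

C = 37.99° (one solution)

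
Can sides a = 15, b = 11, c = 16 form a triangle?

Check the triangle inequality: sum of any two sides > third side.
a + b vs c: 15 + 11 = 26 > 16  ✓
a + c vs b: 15 + 16 = 31 > 11  ✓
b + c vs a: 11 + 16 = 27 > 15  ✓

Yes, triangle inequality satisfied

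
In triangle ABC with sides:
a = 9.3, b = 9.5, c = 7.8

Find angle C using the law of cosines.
c² = a² + b² − 2ab·cos(C)  ⇒  cos(C) = (a² + b² − c²)/(2ab)
cos(C) = (9.3² + 9.5² − 7.8²)/(2·9.3·9.5) = (86.49 + 90.25 − 60.84)/176.7 = 115.9/176.7 ≈ 0.655914
C = arccos(0.655914) ≈ 49.011°

C = 49.01°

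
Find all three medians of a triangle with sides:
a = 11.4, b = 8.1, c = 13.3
Median formula: m_a = ½√(2b² + 2c² − a²) (and cyclically). a² = 129.96, b² = 65.61, c² = 176.89.
m_a = ½√(2·65.61 + 2·176.89 − 129.96) = ½√355.04 ≈ ½·18.8425 ≈ 9.42125
m_b = ½√(2·129.96 + 2·176.89 − 65.61) = ½√548.09 ≈ ½·23.4113 ≈ 11.7057
m_c = ½√(2·129.96 + 2·65.61 − 176.89) = ½√214.25 ≈ ½·14.6373 ≈ 7.31864

m_a = 9.421, m_b = 11.71, m_c = 7.319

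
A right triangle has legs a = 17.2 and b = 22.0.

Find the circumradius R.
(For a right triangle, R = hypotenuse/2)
Hypotenuse c = √(a² + b²) = √(295.84 + 484) = √779.84 ≈ 27.9256
R = c/2 ≈ 27.9256/2 ≈ 13.9628

R = 13.96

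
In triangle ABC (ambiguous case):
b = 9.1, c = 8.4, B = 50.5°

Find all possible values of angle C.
b/sin(B) = c/sin(C)  ⇒  sin(C) = c·sin(B)/b = 8.4·sin(50.5°)/9.1
sin(50.5°) ≈ 0.771625
sin(C) ≈ 8.4·0.771625/9.1 ≈ 6.48165/9.1 ≈ 0.712269
Candidate 1: C₁ = arcsin(0.712269) ≈ 45.4198°  →  A = 180° − 50.5° − 45.4198° ≈ 84.0802° > 0, valid
Candidate 2: C₂ = 180° − C₁ ≈ 134.58°  →  A = 180° − 50.5° − 134.58° ≈ -5.0802° ≤ 0, not a valid triangle

C = 45.42° (one solution)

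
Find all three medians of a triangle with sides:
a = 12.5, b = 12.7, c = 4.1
Median formula: m_a = ½√(2b² + 2c² − a²) (and cyclically). a² = 156.25, b² = 161.29, c² = 16.81.
m_a = ½√(2·161.29 + 2·16.81 − 156.25) = ½√199.95 ≈ ½·14.1404 ≈ 7.07018
m_b = ½√(2·156.25 + 2·16.81 − 161.29) = ½√184.83 ≈ ½·13.5952 ≈ 6.79761
m_c = ½√(2·156.25 + 2·161.29 − 16.81) = ½√618.27 ≈ ½·24.865 ≈ 12.4325

m_a = 7.07, m_b = 6.798, m_c = 12.43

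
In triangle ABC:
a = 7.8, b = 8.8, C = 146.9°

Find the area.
Two sides and the included angle (SAS): A = ½·a·b·sin(C) = ½·7.8·8.8·sin(146.9°)
sin(146.9°) ≈ 0.546102
A ≈ ½·68.64·0.546102 = 34.32·0.546102 ≈ 18.7422

Area = 18.74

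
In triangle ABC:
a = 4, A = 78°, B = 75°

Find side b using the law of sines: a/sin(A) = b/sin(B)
a/sin(A) = b/sin(B)  ⇒  b = a·sin(B)/sin(A) = 4·sin(75°)/sin(78°)
sin(75°) ≈ 0.965926, sin(78°) ≈ 0.978148
b ≈ 4·0.965926/0.978148 ≈ 3.8637/0.978148 ≈ 3.95002

b = 3.95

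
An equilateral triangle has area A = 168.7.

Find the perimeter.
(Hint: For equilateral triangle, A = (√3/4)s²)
A = (√3/4)s²  ⇒  s² = 4A/√3 = 4·168.7/√3 = 674.8/1.73205 ≈ 389.596
s ≈ √389.596 ≈ 19.7382
Perimeter = 3s ≈ 3·19.7382 ≈ 59.2146

Perimeter = 59.21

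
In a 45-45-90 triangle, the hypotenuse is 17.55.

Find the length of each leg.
In a 45-45-90 triangle hypotenuse = leg·√2, so leg = hypotenuse/√2.
Leg = 17.55/√2 ≈ 17.55/1.41421 ≈ 12.4097

Each leg = 12.41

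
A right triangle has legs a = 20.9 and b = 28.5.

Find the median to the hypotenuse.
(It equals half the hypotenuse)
Hypotenuse c = √(a² + b²) = √(436.81 + 812.25) = √1249.06 ≈ 35.342
Median to hypotenuse = c/2 ≈ 35.342/2 ≈ 17.671

Median = 17.67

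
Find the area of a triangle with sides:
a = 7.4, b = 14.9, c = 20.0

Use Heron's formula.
s = (7.4 + 14.9 + 20.0)/2 = 42.3/2 = 21.15
s − a = 13.75, s − b = 6.25, s − c = 1.15
s(s−a)(s−b)(s−c) = 21.15·13.75·6.25·1.15 ≈ 2090.21
Area = √2090.21 ≈ 45.7189

Area = 45.72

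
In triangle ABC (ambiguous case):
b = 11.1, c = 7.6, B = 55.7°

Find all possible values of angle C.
b/sin(B) = c/sin(C)  ⇒  sin(C) = c·sin(B)/b = 7.6·sin(55.7°)/11.1
sin(55.7°) ≈ 0.826098
sin(C) ≈ 7.6·0.826098/11.1 ≈ 6.27835/11.1 ≈ 0.565617
Candidate 1: C₁ = arcsin(0.565617) ≈ 34.4451°  →  A = 180° − 55.7° − 34.4451° ≈ 89.8549° > 0, valid
Candidate 2: C₂ = 180° − C₁ ≈ 145.555°  →  A = 180° − 55.7° − 145.555° ≈ -21.2549° ≤ 0, not a valid triangle

C = 34.45° (one solution)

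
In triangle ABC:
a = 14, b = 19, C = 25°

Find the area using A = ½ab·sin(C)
A = ½·a·b·sin(C) = ½·14·19·sin(25°)
sin(25°) ≈ 0.422618
A ≈ ½·266·0.422618 = 133·0.422618 ≈ 56.2082

Area = 56.21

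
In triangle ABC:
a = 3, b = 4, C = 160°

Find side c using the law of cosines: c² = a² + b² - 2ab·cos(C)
c² = 3² + 4² − 2·3·4·cos(160°)
cos(160°) ≈ -0.939693
c² ≈ 9 + 16 − 24·(-0.939693) ≈ 25 + 22.5526 ≈ 47.5526
c ≈ √47.5526 ≈ 6.89584

c = 6.896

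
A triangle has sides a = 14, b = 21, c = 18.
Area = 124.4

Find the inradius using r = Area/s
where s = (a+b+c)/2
s = (14 + 21 + 18)/2 = 53/2 = 26.5
r = Area/s = 124.4/26.5 ≈ 4.69434

r = 4.694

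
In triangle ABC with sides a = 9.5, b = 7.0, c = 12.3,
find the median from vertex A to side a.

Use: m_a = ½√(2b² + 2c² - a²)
m_a = ½√(2·7.0² + 2·12.3² − 9.5²) = ½√(2·49 + 2·151.29 − 90.25) = ½√(98 + 302.58 − 90.25) = ½√310.33
√310.33 ≈ 17.6162, so m_a ≈ 8.80809

m_a = 8.808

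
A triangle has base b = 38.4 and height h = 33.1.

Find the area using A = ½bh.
A = ½·b·h = ½·38.4·33.1 = ½·1271.04 = 635.52

Area = 635.52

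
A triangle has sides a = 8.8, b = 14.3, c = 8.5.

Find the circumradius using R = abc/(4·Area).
First find the area with Heron's formula.
s = (8.8 + 14.3 + 8.5)/2 = 15.8
Area = √(s(s−a)(s−b)(s−c)) = √(15.8·7·1.5·7.3) ≈ √1211.07 ≈ 34.8004
abc = 8.8·14.3·8.5 = 1069.64
R = abc/(4·Area) ≈ 1069.64/(4·34.8004) = 1069.64/139.202 ≈ 7.6841

R = 7.684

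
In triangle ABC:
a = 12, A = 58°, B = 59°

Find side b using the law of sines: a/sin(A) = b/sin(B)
a/sin(A) = b/sin(B)  ⇒  b = a·sin(B)/sin(A) = 12·sin(59°)/sin(58°)
sin(59°) ≈ 0.857167, sin(58°) ≈ 0.848048
b ≈ 12·0.857167/0.848048 ≈ 10.286/0.848048 ≈ 12.129

b = 12.13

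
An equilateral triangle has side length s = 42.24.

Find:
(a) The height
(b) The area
(a) The height splits the triangle into two 30-60-90 halves: h = s·√3/2 = 42.24·1.73205/2 ≈ 73.1618/2 ≈ 36.5809
(b) Area = (√3/4)·s² = (√3/4)·42.24² = (√3/4)·1784.2176 ≈ 0.433013·1784.2176 ≈ 772.589

Height = 36.58, Area = 772.6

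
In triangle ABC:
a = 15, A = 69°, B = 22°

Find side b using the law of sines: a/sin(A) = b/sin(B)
a/sin(A) = b/sin(B)  ⇒  b = a·sin(B)/sin(A) = 15·sin(22°)/sin(69°)
sin(22°) ≈ 0.374607, sin(69°) ≈ 0.93358
b ≈ 15·0.374607/0.93358 ≈ 5.6191/0.93358 ≈ 6.01887

b = 6.019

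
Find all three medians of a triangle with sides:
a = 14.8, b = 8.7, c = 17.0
Median formula: m_a = ½√(2b² + 2c² − a²) (and cyclically). a² = 219.04, b² = 75.69, c² = 289.
m_a = ½√(2·75.69 + 2·289 − 219.04) = ½√510.34 ≈ ½·22.5907 ≈ 11.2954
m_b = ½√(2·219.04 + 2·289 − 75.69) = ½√940.39 ≈ ½·30.6658 ≈ 15.3329
m_c = ½√(2·219.04 + 2·75.69 − 289) = ½√300.46 ≈ ½·17.3338 ≈ 8.66689

m_a = 11.3, m_b = 15.33, m_c = 8.667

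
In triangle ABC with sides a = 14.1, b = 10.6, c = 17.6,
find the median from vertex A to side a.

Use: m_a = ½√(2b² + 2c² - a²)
m_a = ½√(2·10.6² + 2·17.6² − 14.1²) = ½√(2·112.36 + 2·309.76 − 198.81) = ½√(224.72 + 619.52 − 198.81) = ½√645.43
√645.43 ≈ 25.4053, so m_a ≈ 12.7027

m_a = 12.7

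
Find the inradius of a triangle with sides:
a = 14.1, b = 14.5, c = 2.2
r = Area/s where s is the semi-perimeter.
s = (14.1 + 14.5 + 2.2)/2 = 30.8/2 = 15.4
Area = √(s(s−a)(s−b)(s−c)) = √(15.4·1.3·0.9·13.2) ≈ √237.838 ≈ 15.422
r ≈ 15.422/15.4 ≈ 1.00143

r = 1.001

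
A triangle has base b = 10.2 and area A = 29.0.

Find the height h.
A = ½·b·h  ⇒  h = 2A/b = 2·29.0/10.2 = 58/10.2 ≈ 5.68627

h = 5.686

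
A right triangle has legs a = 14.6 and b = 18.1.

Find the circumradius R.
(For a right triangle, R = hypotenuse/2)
Hypotenuse c = √(a² + b²) = √(213.16 + 327.61) = √540.77 ≈ 23.2545
R = c/2 ≈ 23.2545/2 ≈ 11.6272

R = 11.63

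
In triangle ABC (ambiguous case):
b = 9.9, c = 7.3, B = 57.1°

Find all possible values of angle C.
b/sin(B) = c/sin(C)  ⇒  sin(C) = c·sin(B)/b = 7.3·sin(57.1°)/9.9
sin(57.1°) ≈ 0.83962
sin(C) ≈ 7.3·0.83962/9.9 ≈ 6.12923/9.9 ≈ 0.619114
Candidate 1: C₁ = arcsin(0.619114) ≈ 38.2514°  →  A = 180° − 57.1° − 38.2514° ≈ 84.6486° > 0, valid
Candidate 2: C₂ = 180° − C₁ ≈ 141.749°  →  A = 180° − 57.1° − 141.749° ≈ -18.8486° ≤ 0, not a valid triangle

C = 38.25° (one solution)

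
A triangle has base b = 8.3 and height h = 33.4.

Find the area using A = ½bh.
A = ½·b·h = ½·8.3·33.4 = ½·277.22 = 138.61

Area = 138.61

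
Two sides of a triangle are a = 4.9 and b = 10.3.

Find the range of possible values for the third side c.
Triangle inequality: |a − b| < c < a + b
|a − b| = |4.9 − 10.3| = 5.4
a + b = 4.9 + 10.3 = 15.2

5.4 < c < 15.2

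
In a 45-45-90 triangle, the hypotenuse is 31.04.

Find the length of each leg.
In a 45-45-90 triangle hypotenuse = leg·√2, so leg = hypotenuse/√2.
Leg = 31.04/√2 ≈ 31.04/1.41421 ≈ 21.9486

Each leg = 21.95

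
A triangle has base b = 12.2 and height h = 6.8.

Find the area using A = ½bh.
A = ½·b·h = ½·12.2·6.8 = ½·82.96 = 41.48

Area = 41.48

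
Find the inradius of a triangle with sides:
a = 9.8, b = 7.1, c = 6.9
r = Area/s where s is the semi-perimeter.
s = (9.8 + 7.1 + 6.9)/2 = 23.8/2 = 11.9
Area = √(s(s−a)(s−b)(s−c)) = √(11.9·2.1·4.8·5) ≈ √599.76 ≈ 24.49
r ≈ 24.49/11.9 ≈ 2.05798

r = 2.058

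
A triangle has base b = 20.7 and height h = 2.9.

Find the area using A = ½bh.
A = ½·b·h = ½·20.7·2.9 = ½·60.03 = 30.015

Area = 30.015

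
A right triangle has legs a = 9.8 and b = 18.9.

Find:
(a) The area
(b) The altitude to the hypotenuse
(a) The legs are perpendicular, so Area = ½·a·b = ½·9.8·18.9 = ½·185.22 = 92.61
(b) Hypotenuse c = √(a² + b²) = √(96.04 + 357.21) = √453.25 ≈ 21.2897
    Area = ½·c·h_c  ⇒  h_c = 2·Area/c = 185.22/21.2897 ≈ 8.69999

Area = 92.61, h_c = 8.7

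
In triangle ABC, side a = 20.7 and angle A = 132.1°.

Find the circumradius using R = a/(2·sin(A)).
R = a/(2·sin(A)) = 20.7/(2·sin(132.1°))
sin(132.1°) ≈ 0.741976
R ≈ 20.7/(2·0.741976) = 20.7/1.48395 ≈ 13.9492

R = 13.95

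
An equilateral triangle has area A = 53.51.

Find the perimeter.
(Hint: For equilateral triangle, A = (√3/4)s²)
A = (√3/4)s²  ⇒  s² = 4A/√3 = 4·53.51/√3 = 214.04/1.73205 ≈ 123.576
s ≈ √123.576 ≈ 11.1165
Perimeter = 3s ≈ 3·11.1165 ≈ 33.3494

Perimeter = 33.35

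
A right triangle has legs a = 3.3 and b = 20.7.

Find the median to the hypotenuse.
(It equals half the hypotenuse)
Hypotenuse c = √(a² + b²) = √(10.89 + 428.49) = √439.38 ≈ 20.9614
Median to hypotenuse = c/2 ≈ 20.9614/2 ≈ 10.4807

Median = 10.48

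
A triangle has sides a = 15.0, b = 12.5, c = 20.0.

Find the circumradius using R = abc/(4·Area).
First find the area with Heron's formula.
s = (15.0 + 12.5 + 20.0)/2 = 23.75
Area = √(s(s−a)(s−b)(s−c)) = √(23.75·8.75·11.25·3.75) ≈ √8767.09 ≈ 93.6327
abc = 15.0·12.5·20.0 = 3750
R = abc/(4·Area) ≈ 3750/(4·93.6327) = 3750/374.531 ≈ 10.0125

R = 10.01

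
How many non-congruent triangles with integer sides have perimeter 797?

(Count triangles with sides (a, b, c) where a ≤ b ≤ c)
Let a ≤ b ≤ c with a + b + c = 797. The only binding inequality is a + b > c, i.e. 797 − c > c, so c < 797/2; and c ≥ 797/3 since c is the largest side.
So 266 ≤ c ≤ 398. For each c, b runs from ⌈(797 − c)/2⌉ up to c (then a = 797 − b − c satisfies 1 ≤ a ≤ b automatically), giving c − ⌈(797 − c)/2⌉ + 1 choices.
Summing over c: 1 + 3 + 4 + 6 + … + 198 + 199  (133 terms, c = 266, …, 398) = 13333
Check (closed form: nearest integer to p²/48 for even p, (p+3)²/48 for odd p): (797+3)²/48 = 800²/48 = 640000/48 ≈ 13333.33 → 13333

13333 triangles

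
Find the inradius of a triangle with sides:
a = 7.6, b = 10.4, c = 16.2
r = Area/s where s is the semi-perimeter.
s = (7.6 + 10.4 + 16.2)/2 = 34.2/2 = 17.1
Area = √(s(s−a)(s−b)(s−c)) = √(17.1·9.5·6.7·0.9) ≈ √979.573 ≈ 31.2981
r ≈ 31.2981/17.1 ≈ 1.8303

r = 1.83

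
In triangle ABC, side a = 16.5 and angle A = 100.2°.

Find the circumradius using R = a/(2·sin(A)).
R = a/(2·sin(A)) = 16.5/(2·sin(100.2°))
sin(100.2°) ≈ 0.984196
R ≈ 16.5/(2·0.984196) = 16.5/1.96839 ≈ 8.38248

R = 8.382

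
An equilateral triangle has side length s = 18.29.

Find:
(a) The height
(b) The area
(a) The height splits the triangle into two 30-60-90 halves: h = s·√3/2 = 18.29·1.73205/2 ≈ 31.6792/2 ≈ 15.8396
(b) Area = (√3/4)·s² = (√3/4)·18.29² = (√3/4)·334.5241 ≈ 0.433013·334.5241 ≈ 144.853

Height = 15.84, Area = 144.9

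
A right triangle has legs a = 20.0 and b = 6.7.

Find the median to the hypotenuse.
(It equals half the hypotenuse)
Hypotenuse c = √(a² + b²) = √(400 + 44.89) = √444.89 ≈ 21.0924
Median to hypotenuse = c/2 ≈ 21.0924/2 ≈ 10.5462

Median = 10.55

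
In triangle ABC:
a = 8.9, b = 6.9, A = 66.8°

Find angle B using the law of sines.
a/sin(A) = b/sin(B)  ⇒  sin(B) = b·sin(A)/a = 6.9·sin(66.8°)/8.9
sin(66.8°) ≈ 0.919135
sin(B) ≈ 6.9·0.919135/8.9 ≈ 6.34203/8.9 ≈ 0.712588
B = arcsin(0.712588) ≈ 45.4459°
(Since b ≤ a we need B ≤ A, so the obtuse alternative 180° − 45.4459° ≈ 134.554° is rejected.)

B = 45.45°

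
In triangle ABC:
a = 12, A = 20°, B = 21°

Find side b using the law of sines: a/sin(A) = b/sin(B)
a/sin(A) = b/sin(B)  ⇒  b = a·sin(B)/sin(A) = 12·sin(21°)/sin(20°)
sin(21°) ≈ 0.358368, sin(20°) ≈ 0.34202
b ≈ 12·0.358368/0.34202 ≈ 4.30042/0.34202 ≈ 12.5736

b = 12.57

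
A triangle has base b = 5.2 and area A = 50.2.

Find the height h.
A = ½·b·h  ⇒  h = 2A/b = 2·50.2/5.2 = 100.4/5.2 ≈ 19.3077

h = 19.31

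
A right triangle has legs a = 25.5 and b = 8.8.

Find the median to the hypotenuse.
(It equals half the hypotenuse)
Hypotenuse c = √(a² + b²) = √(650.25 + 77.44) = √727.69 ≈ 26.9757
Median to hypotenuse = c/2 ≈ 26.9757/2 ≈ 13.4879

Median = 13.49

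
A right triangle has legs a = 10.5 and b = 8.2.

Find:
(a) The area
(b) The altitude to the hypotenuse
(a) The legs are perpendicular, so Area = ½·a·b = ½·10.5·8.2 = ½·86.1 = 43.05
(b) Hypotenuse c = √(a² + b²) = √(110.25 + 67.24) = √177.49 ≈ 13.3225
    Area = ½·c·h_c  ⇒  h_c = 2·Area/c = 86.1/13.3225 ≈ 6.46273

Area = 43.05, h_c = 6.463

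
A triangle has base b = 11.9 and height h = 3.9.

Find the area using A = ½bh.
A = ½·b·h = ½·11.9·3.9 = ½·46.41 = 23.205

Area = 23.205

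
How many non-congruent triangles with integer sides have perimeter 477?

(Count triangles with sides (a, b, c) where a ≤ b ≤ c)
Let a ≤ b ≤ c with a + b + c = 477. The only binding inequality is a + b > c, i.e. 477 − c > c, so c < 477/2; and c ≥ 477/3 since c is the largest side.
So 159 ≤ c ≤ 238. For each c, b runs from ⌈(477 − c)/2⌉ up to c (then a = 477 − b − c satisfies 1 ≤ a ≤ b automatically), giving c − ⌈(477 − c)/2⌉ + 1 choices.
Summing over c: 1 + 2 + 4 + 5 + … + 118 + 119  (80 terms, c = 159, …, 238) = 4800
Check (closed form: nearest integer to p²/48 for even p, (p+3)²/48 for odd p): (477+3)²/48 = 480²/48 = 230400/48 ≈ 4800.00 → 4800

4800 triangles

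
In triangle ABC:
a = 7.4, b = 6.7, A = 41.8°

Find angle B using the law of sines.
a/sin(A) = b/sin(B)  ⇒  sin(B) = b·sin(A)/a = 6.7·sin(41.8°)/7.4
sin(41.8°) ≈ 0.666532
sin(B) ≈ 6.7·0.666532/7.4 ≈ 4.46577/7.4 ≈ 0.603482
B = arcsin(0.603482) ≈ 37.1197°
(Since b ≤ a we need B ≤ A, so the obtuse alternative 180° − 37.1197° ≈ 142.88° is rejected.)

B = 37.12°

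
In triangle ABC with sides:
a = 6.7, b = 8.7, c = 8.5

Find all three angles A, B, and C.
Law of cosines for each angle (a² = 44.89, b² = 75.69, c² = 72.25):
cos(A) = (b² + c² − a²)/(2bc) = (75.69 + 72.25 − 44.89)/(2·8.7·8.5) = 103.05/147.9 ≈ 0.696755  ⇒  A ≈ 45.8328°
cos(B) = (a² + c² − b²)/(2ac) = (44.89 + 72.25 − 75.69)/(2·6.7·8.5) = 41.45/113.9 ≈ 0.363916  ⇒  B ≈ 68.6591°
cos(C) = (a² + b² − c²)/(2ab) = (44.89 + 75.69 − 72.25)/(2·6.7·8.7) = 48.33/116.58 ≈ 0.414565  ⇒  C ≈ 65.5081°
Check: A + B + C ≈ 180°

A = 45.83°, B = 68.66°, C = 65.51°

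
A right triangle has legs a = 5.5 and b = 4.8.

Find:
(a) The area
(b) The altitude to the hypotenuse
(a) The legs are perpendicular, so Area = ½·a·b = ½·5.5·4.8 = ½·26.4 = 13.2
(b) Hypotenuse c = √(a² + b²) = √(30.25 + 23.04) = √53.29 ≈ 7.3
    Area = ½·c·h_c  ⇒  h_c = 2·Area/c = 26.4/7.3 ≈ 3.61644

Area = 13.2, h_c = 3.616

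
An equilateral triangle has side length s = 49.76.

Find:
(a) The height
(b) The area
(a) The height splits the triangle into two 30-60-90 halves: h = s·√3/2 = 49.76·1.73205/2 ≈ 86.1868/2 ≈ 43.0934
(b) Area = (√3/4)·s² = (√3/4)·49.76² = (√3/4)·2476.0576 ≈ 0.433013·2476.0576 ≈ 1072.16

Height = 43.09, Area = 1072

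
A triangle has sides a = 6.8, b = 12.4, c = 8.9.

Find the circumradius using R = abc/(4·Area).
First find the area with Heron's formula.
s = (6.8 + 12.4 + 8.9)/2 = 14.05
Area = √(s(s−a)(s−b)(s−c)) = √(14.05·7.25·1.65·5.15) ≈ √865.577 ≈ 29.4207
abc = 6.8·12.4·8.9 = 750.448
R = abc/(4·Area) ≈ 750.448/(4·29.4207) = 750.448/117.683 ≈ 6.37687

R = 6.377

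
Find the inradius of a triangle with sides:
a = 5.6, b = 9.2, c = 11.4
r = Area/s where s is the semi-perimeter.
s = (5.6 + 9.2 + 11.4)/2 = 26.2/2 = 13.1
Area = √(s(s−a)(s−b)(s−c)) = √(13.1·7.5·3.9·1.7) ≈ √651.398 ≈ 25.5225
r ≈ 25.5225/13.1 ≈ 1.94828

r = 1.948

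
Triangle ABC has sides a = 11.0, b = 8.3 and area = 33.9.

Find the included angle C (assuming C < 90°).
Area = ½·a·b·sin(C)  ⇒  sin(C) = 2·Area/(a·b) = 2·33.9/(11.0·8.3) = 67.8/91.3 ≈ 0.742607
C = arcsin(0.742607) ≈ 47.954° (taking the acute solution since C < 90°)

C = 47.95°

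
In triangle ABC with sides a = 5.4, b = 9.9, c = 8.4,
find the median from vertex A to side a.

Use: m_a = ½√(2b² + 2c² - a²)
m_a = ½√(2·9.9² + 2·8.4² − 5.4²) = ½√(2·98.01 + 2·70.56 − 29.16) = ½√(196.02 + 141.12 − 29.16) = ½√307.98
√307.98 ≈ 17.5494, so m_a ≈ 8.77468

m_a = 8.775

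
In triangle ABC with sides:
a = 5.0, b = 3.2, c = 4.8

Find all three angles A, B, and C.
Law of cosines for each angle (a² = 25, b² = 10.24, c² = 23.04):
cos(A) = (b² + c² − a²)/(2bc) = (10.24 + 23.04 − 25)/(2·3.2·4.8) = 8.28/30.72 ≈ 0.269531  ⇒  A ≈ 74.3636°
cos(B) = (a² + c² − b²)/(2ac) = (25 + 23.04 − 10.24)/(2·5.0·4.8) = 37.8/48 ≈ 0.7875  ⇒  B ≈ 38.0475°
cos(C) = (a² + b² − c²)/(2ab) = (25 + 10.24 − 23.04)/(2·5.0·3.2) = 12.2/32 ≈ 0.38125  ⇒  C ≈ 67.5889°
Check: A + B + C ≈ 180°

A = 74.36°, B = 38.05°, C = 67.59°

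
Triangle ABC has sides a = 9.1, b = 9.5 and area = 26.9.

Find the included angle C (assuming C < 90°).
Area = ½·a·b·sin(C)  ⇒  sin(C) = 2·Area/(a·b) = 2·26.9/(9.1·9.5) = 53.8/86.45 ≈ 0.622325
C = arcsin(0.622325) ≈ 38.4861° (taking the acute solution since C < 90°)

C = 38.49°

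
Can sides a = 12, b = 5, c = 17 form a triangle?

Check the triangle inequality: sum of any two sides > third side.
a + b vs c: 12 + 5 = 17 ≤ 17  ✗
a + c vs b: 12 + 17 = 29 > 5  ✓
b + c vs a: 5 + 17 = 22 > 12  ✓

No: 12 + 5 = 17 is not > 17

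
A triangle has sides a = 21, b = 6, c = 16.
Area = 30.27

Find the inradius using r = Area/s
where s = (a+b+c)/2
s = (21 + 6 + 16)/2 = 43/2 = 21.5
r = Area/s = 30.27/21.5 ≈ 1.40791

r = 1.408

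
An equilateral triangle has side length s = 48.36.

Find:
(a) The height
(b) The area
(a) The height splits the triangle into two 30-60-90 halves: h = s·√3/2 = 48.36·1.73205/2 ≈ 83.762/2 ≈ 41.881
(b) Area = (√3/4)·s² = (√3/4)·48.36² = (√3/4)·2338.6896 ≈ 0.433013·2338.6896 ≈ 1012.68

Height = 41.88, Area = 1013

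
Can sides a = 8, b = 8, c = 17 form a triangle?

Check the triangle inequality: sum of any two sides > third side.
a + b vs c: 8 + 8 = 16 ≤ 17  ✗
a + c vs b: 8 + 17 = 25 > 8  ✓
b + c vs a: 8 + 17 = 25 > 8  ✓

No: 8 + 8 = 16 is not > 17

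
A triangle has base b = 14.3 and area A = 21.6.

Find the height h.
A = ½·b·h  ⇒  h = 2A/b = 2·21.6/14.3 = 43.2/14.3 ≈ 3.02098

h = 3.021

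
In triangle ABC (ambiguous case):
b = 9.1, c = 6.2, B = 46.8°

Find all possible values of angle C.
b/sin(B) = c/sin(C)  ⇒  sin(C) = c·sin(B)/b = 6.2·sin(46.8°)/9.1
sin(46.8°) ≈ 0.728969
sin(C) ≈ 6.2·0.728969/9.1 ≈ 4.51961/9.1 ≈ 0.49666
Candidate 1: C₁ = arcsin(0.49666) ≈ 29.7793°  →  A = 180° − 46.8° − 29.7793° ≈ 103.421° > 0, valid
Candidate 2: C₂ = 180° − C₁ ≈ 150.221°  →  A = 180° − 46.8° − 150.221° ≈ -17.0207° ≤ 0, not a valid triangle

C = 29.78° (one solution)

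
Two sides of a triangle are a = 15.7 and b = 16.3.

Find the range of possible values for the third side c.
Triangle inequality: |a − b| < c < a + b
|a − b| = |15.7 − 16.3| = 0.6
a + b = 15.7 + 16.3 = 32

0.6 < c < 32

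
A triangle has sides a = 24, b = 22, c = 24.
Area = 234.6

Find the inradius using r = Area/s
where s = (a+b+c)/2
s = (24 + 22 + 24)/2 = 70/2 = 35
r = Area/s = 234.6/35 ≈ 6.70286

r = 6.703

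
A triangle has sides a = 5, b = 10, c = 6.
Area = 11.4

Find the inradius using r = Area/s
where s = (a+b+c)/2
s = (5 + 10 + 6)/2 = 21/2 = 10.5
r = Area/s = 11.4/10.5 ≈ 1.08571

r = 1.086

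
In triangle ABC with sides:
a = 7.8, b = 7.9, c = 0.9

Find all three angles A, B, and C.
Law of cosines for each angle (a² = 60.84, b² = 62.41, c² = 0.81):
cos(A) = (b² + c² − a²)/(2bc) = (62.41 + 0.81 − 60.84)/(2·7.9·0.9) = 2.38/14.22 ≈ 0.16737  ⇒  A ≈ 80.3651°
cos(B) = (a² + c² − b²)/(2ac) = (60.84 + 0.81 − 62.41)/(2·7.8·0.9) = -0.76/14.04 ≈ -0.0541311  ⇒  B ≈ 93.103°
cos(C) = (a² + b² − c²)/(2ab) = (60.84 + 62.41 − 0.81)/(2·7.8·7.9) = 122.44/123.24 ≈ 0.993509  ⇒  C ≈ 6.53194°
Check: A + B + C ≈ 180°

A = 80.37°, B = 93.1°, C = 6.532°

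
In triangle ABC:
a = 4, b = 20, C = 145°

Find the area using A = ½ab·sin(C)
A = ½·a·b·sin(C) = ½·4·20·sin(145°)
sin(145°) ≈ 0.573576
A ≈ ½·80·0.573576 = 40·0.573576 ≈ 22.9431

Area = 22.94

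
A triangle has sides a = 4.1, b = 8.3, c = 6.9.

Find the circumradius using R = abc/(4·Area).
First find the area with Heron's formula.
s = (4.1 + 8.3 + 6.9)/2 = 9.65
Area = √(s(s−a)(s−b)(s−c)) = √(9.65·5.55·1.35·2.75) ≈ √198.832 ≈ 14.1008
abc = 4.1·8.3·6.9 = 234.807
R = abc/(4·Area) ≈ 234.807/(4·14.1008) = 234.807/56.4032 ≈ 4.16301

R = 4.163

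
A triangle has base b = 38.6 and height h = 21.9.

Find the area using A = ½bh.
A = ½·b·h = ½·38.6·21.9 = ½·845.34 = 422.67

Area = 422.67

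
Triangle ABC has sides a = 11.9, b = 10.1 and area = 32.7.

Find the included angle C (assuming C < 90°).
Area = ½·a·b·sin(C)  ⇒  sin(C) = 2·Area/(a·b) = 2·32.7/(11.9·10.1) = 65.4/120.19 ≈ 0.544138
C = arcsin(0.544138) ≈ 32.9658° (taking the acute solution since C < 90°)

C = 32.97°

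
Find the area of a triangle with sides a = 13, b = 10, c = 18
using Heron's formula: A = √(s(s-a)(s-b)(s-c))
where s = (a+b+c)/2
s = (13 + 10 + 18)/2 = 41/2 = 20.5
s − a = 7.5, s − b = 10.5, s − c = 2.5
s(s−a)(s−b)(s−c) = 20.5·7.5·10.5·2.5 = 4035.9375
Area = √4035.9375 ≈ 63.529

s = 20.5, Area = 63.53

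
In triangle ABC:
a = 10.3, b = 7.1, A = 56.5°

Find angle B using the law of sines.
a/sin(A) = b/sin(B)  ⇒  sin(B) = b·sin(A)/a = 7.1·sin(56.5°)/10.3
sin(56.5°) ≈ 0.833886
sin(B) ≈ 7.1·0.833886/10.3 ≈ 5.92059/10.3 ≈ 0.574814
B = arcsin(0.574814) ≈ 35.0866°
(Since b ≤ a we need B ≤ A, so the obtuse alternative 180° − 35.0866° ≈ 144.913° is rejected.)

B = 35.09°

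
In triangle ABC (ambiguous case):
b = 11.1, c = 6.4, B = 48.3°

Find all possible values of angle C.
b/sin(B) = c/sin(C)  ⇒  sin(C) = c·sin(B)/b = 6.4·sin(48.3°)/11.1
sin(48.3°) ≈ 0.746638
sin(C) ≈ 6.4·0.746638/11.1 ≈ 4.77848/11.1 ≈ 0.430494
Candidate 1: C₁ = arcsin(0.430494) ≈ 25.4989°  →  A = 180° − 48.3° − 25.4989° ≈ 106.201° > 0, valid
Candidate 2: C₂ = 180° − C₁ ≈ 154.501°  →  A = 180° − 48.3° − 154.501° ≈ -22.8011° ≤ 0, not a valid triangle

C = 25.5° (one solution)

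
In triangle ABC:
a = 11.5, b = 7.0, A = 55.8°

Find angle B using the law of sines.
a/sin(A) = b/sin(B)  ⇒  sin(B) = b·sin(A)/a = 7.0·sin(55.8°)/11.5
sin(55.8°) ≈ 0.827081
sin(B) ≈ 7.0·0.827081/11.5 ≈ 5.78956/11.5 ≈ 0.50344
B = arcsin(0.50344) ≈ 30.2279°
(Since b ≤ a we need B ≤ A, so the obtuse alternative 180° − 30.2279° ≈ 149.772° is rejected.)

B = 30.23°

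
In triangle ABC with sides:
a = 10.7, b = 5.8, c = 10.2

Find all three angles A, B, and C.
Law of cosines for each angle (a² = 114.49, b² = 33.64, c² = 104.04):
cos(A) = (b² + c² − a²)/(2bc) = (33.64 + 104.04 − 114.49)/(2·5.8·10.2) = 23.19/118.32 ≈ 0.195994  ⇒  A ≈ 78.6972°
cos(B) = (a² + c² − b²)/(2ac) = (114.49 + 104.04 − 33.64)/(2·10.7·10.2) = 184.89/218.28 ≈ 0.847031  ⇒  B ≈ 32.1098°
cos(C) = (a² + b² − c²)/(2ab) = (114.49 + 33.64 − 104.04)/(2·10.7·5.8) = 44.09/124.12 ≈ 0.355221  ⇒  C ≈ 69.193°
Check: A + B + C ≈ 180°

A = 78.7°, B = 32.11°, C = 69.19°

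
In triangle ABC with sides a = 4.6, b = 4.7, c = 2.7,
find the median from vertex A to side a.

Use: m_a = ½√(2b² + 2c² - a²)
m_a = ½√(2·4.7² + 2·2.7² − 4.6²) = ½√(2·22.09 + 2·7.29 − 21.16) = ½√(44.18 + 14.58 − 21.16) = ½√37.6
√37.6 ≈ 6.13188, so m_a ≈ 3.06594

m_a = 3.066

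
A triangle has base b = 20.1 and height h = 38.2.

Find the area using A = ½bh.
A = ½·b·h = ½·20.1·38.2 = ½·767.82 = 383.91

Area = 383.91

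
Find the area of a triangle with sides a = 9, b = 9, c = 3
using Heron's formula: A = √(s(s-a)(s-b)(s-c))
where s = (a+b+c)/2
s = (9 + 9 + 3)/2 = 21/2 = 10.5
s − a = 1.5, s − b = 1.5, s − c = 7.5
s(s−a)(s−b)(s−c) = 10.5·1.5·1.5·7.5 = 177.1875
Area = √177.1875 ≈ 13.3112

s = 10.5, Area = 13.31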